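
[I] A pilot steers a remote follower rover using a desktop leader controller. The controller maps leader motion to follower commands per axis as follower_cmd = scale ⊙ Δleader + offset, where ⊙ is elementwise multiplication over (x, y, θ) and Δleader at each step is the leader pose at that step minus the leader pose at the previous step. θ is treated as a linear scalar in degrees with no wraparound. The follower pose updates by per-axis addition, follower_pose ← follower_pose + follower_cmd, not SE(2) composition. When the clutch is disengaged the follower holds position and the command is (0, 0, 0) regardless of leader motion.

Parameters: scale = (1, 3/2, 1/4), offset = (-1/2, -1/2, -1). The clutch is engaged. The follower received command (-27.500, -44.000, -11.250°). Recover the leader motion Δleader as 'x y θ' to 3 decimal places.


-27.000 -29.000 -41.000

axis x: (-27.500 − -1/2) / (1) = -27.000
axis y: (-44.000 − -1/2) / (3/2) = -29.000
axis θ: (-11.250 − -1) / (1/4) = -41.000


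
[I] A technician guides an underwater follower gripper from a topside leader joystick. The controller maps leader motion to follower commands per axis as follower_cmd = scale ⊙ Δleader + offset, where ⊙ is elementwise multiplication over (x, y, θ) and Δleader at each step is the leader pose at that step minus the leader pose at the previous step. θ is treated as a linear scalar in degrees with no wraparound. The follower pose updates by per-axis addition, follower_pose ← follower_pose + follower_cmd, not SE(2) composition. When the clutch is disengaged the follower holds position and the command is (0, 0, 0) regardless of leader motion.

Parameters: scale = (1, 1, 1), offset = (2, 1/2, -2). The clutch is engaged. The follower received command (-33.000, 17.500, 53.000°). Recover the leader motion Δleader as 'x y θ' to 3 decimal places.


-35.000 17.000 55.000

axis x: (-33.000 − 2) / (1) = -35.000
axis y: (17.500 − 1/2) / (1) = 17.000
axis θ: (53.000 − -2) / (1) = 55.000


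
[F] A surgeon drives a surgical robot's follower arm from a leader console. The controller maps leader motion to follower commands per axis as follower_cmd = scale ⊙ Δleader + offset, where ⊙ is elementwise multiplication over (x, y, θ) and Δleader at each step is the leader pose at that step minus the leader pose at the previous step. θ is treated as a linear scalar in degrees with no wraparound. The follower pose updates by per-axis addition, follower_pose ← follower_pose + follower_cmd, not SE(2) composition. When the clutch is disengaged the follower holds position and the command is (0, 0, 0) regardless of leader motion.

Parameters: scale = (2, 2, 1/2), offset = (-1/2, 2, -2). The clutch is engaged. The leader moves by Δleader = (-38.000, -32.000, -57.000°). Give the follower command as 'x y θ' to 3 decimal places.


-76.500 -62.000 -30.500

axis x: 2·-38.000 + -1/2 = -76.500
axis y: 2·-32.000 + 2 = -62.000
axis θ: 1/2·-57.000 + -2 = -30.500


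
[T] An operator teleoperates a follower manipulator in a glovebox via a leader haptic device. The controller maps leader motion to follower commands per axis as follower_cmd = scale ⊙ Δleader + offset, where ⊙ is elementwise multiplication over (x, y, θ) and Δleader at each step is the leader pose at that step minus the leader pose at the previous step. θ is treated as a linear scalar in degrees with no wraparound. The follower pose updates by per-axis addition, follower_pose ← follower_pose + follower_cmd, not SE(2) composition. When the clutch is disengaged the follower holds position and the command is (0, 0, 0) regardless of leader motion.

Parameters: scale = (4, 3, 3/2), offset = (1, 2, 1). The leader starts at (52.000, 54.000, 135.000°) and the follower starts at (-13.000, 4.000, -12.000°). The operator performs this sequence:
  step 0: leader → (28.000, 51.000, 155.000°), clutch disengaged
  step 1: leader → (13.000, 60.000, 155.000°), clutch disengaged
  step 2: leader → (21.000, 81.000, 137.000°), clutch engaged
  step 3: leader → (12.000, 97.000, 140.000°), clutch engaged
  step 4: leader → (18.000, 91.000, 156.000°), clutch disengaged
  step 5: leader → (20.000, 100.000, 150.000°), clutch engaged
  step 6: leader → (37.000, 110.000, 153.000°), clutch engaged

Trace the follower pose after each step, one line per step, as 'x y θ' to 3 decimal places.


step 0: Δleader=(-24.000, -3.000, 20.000°), disengaged; cmd=(0,0,0) → follower holds at (-13.000, 4.000, -12.000°)
step 1: Δleader=(-15.000, 9.000, 0.000°), disengaged; cmd=(0,0,0) → follower holds at (-13.000, 4.000, -12.000°)
step 2: Δleader=(8.000, 21.000, -18.000°), engaged; cmd=(33.000, 65.000, -26.000°) → follower=(20.000, 69.000, -38.000°)
step 3: Δleader=(-9.000, 16.000, 3.000°), engaged; cmd=(-35.000, 50.000, 5.500°) → follower=(-15.000, 119.000, -32.500°)
step 4: Δleader=(6.000, -6.000, 16.000°), disengaged; cmd=(0,0,0) → follower holds at (-15.000, 119.000, -32.500°)
step 5: Δleader=(2.000, 9.000, -6.000°), engaged; cmd=(9.000, 29.000, -8.000°) → follower=(-6.000, 148.000, -40.500°)
step 6: Δleader=(17.000, 10.000, 3.000°), engaged; cmd=(69.000, 32.000, 5.500°) → follower=(63.000, 180.000, -35.000°)

-13.000 4.000 -12.000
-13.000 4.000 -12.000
20.000 69.000 -38.000
-15.000 119.000 -32.500
-15.000 119.000 -32.500
-6.000 148.000 -40.500
63.000 180.000 -35.000


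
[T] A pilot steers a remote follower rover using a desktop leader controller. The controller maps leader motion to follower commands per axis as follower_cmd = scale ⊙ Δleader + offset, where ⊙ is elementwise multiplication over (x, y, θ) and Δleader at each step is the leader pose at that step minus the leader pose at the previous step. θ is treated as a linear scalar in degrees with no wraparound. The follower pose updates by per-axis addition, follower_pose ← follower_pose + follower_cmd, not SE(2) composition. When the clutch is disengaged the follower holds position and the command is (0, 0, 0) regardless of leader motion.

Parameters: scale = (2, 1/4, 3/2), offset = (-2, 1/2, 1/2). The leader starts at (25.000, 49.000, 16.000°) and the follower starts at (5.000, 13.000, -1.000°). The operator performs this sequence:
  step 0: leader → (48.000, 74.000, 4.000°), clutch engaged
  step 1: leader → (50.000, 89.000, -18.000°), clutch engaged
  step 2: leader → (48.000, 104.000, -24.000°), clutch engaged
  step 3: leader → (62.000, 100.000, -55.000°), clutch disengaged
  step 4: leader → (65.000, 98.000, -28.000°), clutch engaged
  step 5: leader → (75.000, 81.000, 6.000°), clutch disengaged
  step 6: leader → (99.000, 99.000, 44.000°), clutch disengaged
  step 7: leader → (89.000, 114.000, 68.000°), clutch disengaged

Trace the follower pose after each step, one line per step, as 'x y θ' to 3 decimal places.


49.000 19.750 -18.500
51.000 24.000 -51.000
45.000 28.250 -59.500
45.000 28.250 -59.500
49.000 28.250 -18.500
49.000 28.250 -18.500
49.000 28.250 -18.500
49.000 28.250 -18.500

step 0: Δleader=(23.000, 25.000, -12.000°), engaged; cmd=(44.000, 6.750, -17.500°) → follower=(49.000, 19.750, -18.500°)
step 1: Δleader=(2.000, 15.000, -22.000°), engaged; cmd=(2.000, 4.250, -32.500°) → follower=(51.000, 24.000, -51.000°)
step 2: Δleader=(-2.000, 15.000, -6.000°), engaged; cmd=(-6.000, 4.250, -8.500°) → follower=(45.000, 28.250, -59.500°)
step 3: Δleader=(14.000, -4.000, -31.000°), disengaged; cmd=(0,0,0) → follower holds at (45.000, 28.250, -59.500°)
step 4: Δleader=(3.000, -2.000, 27.000°), engaged; cmd=(4.000, 0.000, 41.000°) → follower=(49.000, 28.250, -18.500°)
step 5: Δleader=(10.000, -17.000, 34.000°), disengaged; cmd=(0,0,0) → follower holds at (49.000, 28.250, -18.500°)
step 6: Δleader=(24.000, 18.000, 38.000°), disengaged; cmd=(0,0,0) → follower holds at (49.000, 28.250, -18.500°)
step 7: Δleader=(-10.000, 15.000, 24.000°), disengaged; cmd=(0,0,0) → follower holds at (49.000, 28.250, -18.500°)


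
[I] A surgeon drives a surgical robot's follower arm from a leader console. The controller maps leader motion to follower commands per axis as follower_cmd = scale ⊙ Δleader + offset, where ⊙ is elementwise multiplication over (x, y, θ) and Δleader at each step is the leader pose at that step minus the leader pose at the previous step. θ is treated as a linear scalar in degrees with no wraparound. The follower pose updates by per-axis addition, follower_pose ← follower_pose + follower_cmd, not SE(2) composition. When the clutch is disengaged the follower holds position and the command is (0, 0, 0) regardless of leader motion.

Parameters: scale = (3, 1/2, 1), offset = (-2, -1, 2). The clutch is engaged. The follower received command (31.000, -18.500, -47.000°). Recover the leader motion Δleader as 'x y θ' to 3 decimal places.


axis x: (31.000 − -2) / (3) = 11.000
axis y: (-18.500 − -1) / (1/2) = -35.000
axis θ: (-47.000 − 2) / (1) = -49.000

11.000 -35.000 -49.000


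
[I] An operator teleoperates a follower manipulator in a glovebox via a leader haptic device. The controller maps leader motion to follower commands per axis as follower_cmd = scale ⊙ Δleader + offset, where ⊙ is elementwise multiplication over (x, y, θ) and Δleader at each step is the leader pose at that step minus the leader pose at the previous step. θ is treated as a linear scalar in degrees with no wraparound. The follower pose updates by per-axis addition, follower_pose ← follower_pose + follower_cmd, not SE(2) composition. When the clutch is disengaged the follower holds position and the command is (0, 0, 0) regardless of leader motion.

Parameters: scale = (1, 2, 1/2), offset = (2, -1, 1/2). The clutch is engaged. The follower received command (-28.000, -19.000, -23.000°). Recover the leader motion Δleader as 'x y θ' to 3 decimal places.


axis x: (-28.000 − 2) / (1) = -30.000
axis y: (-19.000 − -1) / (2) = -9.000
axis θ: (-23.000 − 1/2) / (1/2) = -47.000

-30.000 -9.000 -47.000


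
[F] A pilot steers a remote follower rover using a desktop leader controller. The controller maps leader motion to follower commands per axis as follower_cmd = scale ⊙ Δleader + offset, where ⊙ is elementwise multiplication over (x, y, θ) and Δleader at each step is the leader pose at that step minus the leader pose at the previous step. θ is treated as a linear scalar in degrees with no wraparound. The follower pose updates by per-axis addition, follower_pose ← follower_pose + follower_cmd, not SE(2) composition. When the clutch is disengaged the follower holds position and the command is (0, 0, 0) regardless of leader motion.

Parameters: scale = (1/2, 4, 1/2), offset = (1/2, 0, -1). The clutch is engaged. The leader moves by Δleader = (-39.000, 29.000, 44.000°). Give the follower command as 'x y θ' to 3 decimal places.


axis x: 1/2·-39.000 + 1/2 = -19.000
axis y: 4·29.000 + 0 = 116.000
axis θ: 1/2·44.000 + -1 = 21.000

-19.000 116.000 21.000


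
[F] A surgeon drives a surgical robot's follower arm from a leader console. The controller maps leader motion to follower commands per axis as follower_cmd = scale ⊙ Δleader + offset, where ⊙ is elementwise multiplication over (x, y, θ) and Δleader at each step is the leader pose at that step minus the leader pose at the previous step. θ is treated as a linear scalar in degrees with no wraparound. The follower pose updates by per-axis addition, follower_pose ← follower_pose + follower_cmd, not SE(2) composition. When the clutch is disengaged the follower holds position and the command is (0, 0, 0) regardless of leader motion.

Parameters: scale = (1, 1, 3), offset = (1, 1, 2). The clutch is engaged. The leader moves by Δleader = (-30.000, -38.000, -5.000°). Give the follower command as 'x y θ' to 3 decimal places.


axis x: 1·-30.000 + 1 = -29.000
axis y: 1·-38.000 + 1 = -37.000
axis θ: 3·-5.000 + 2 = -13.000

-29.000 -37.000 -13.000


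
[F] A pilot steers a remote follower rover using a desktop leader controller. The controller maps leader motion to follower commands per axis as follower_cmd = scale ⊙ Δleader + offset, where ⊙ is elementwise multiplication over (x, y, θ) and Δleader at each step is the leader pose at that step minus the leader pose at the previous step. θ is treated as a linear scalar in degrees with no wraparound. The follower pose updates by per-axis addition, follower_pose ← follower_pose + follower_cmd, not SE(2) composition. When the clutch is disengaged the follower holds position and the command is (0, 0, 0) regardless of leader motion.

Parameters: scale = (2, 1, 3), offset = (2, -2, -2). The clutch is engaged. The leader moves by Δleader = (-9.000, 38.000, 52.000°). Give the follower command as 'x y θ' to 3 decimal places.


axis x: 2·-9.000 + 2 = -16.000
axis y: 1·38.000 + -2 = 36.000
axis θ: 3·52.000 + -2 = 154.000

-16.000 36.000 154.000


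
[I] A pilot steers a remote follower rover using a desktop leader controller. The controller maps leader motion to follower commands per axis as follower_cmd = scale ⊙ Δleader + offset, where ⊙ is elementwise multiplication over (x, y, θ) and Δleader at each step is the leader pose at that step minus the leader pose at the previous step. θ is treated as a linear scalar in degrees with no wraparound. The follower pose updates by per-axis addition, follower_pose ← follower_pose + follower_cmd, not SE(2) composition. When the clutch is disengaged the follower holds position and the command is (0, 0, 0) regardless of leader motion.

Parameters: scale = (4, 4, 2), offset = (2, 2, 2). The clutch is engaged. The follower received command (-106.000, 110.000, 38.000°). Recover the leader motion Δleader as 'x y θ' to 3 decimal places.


-27.000 27.000 18.000

axis x: (-106.000 − 2) / (4) = -27.000
axis y: (110.000 − 2) / (4) = 27.000
axis θ: (38.000 − 2) / (2) = 18.000


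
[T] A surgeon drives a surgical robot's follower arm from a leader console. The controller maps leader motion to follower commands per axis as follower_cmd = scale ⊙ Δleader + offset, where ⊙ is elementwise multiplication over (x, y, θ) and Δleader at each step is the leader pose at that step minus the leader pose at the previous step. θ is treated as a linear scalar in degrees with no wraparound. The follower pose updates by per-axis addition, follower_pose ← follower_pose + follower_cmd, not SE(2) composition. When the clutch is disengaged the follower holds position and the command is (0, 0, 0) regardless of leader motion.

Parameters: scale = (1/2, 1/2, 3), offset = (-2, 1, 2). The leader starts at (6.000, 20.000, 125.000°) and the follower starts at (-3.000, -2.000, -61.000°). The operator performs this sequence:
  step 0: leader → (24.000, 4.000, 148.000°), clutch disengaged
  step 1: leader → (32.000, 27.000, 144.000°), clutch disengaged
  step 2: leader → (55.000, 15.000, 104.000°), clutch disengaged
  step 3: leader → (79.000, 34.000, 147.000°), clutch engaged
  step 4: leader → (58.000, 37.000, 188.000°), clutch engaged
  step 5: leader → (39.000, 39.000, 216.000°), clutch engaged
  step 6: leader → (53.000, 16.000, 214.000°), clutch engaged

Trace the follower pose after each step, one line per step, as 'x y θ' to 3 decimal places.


-3.000 -2.000 -61.000
-3.000 -2.000 -61.000
-3.000 -2.000 -61.000
7.000 8.500 70.000
-5.500 11.000 195.000
-17.000 13.000 281.000
-12.000 2.500 277.000

step 0: Δleader=(18.000, -16.000, 23.000°), disengaged; cmd=(0,0,0) → follower holds at (-3.000, -2.000, -61.000°)
step 1: Δleader=(8.000, 23.000, -4.000°), disengaged; cmd=(0,0,0) → follower holds at (-3.000, -2.000, -61.000°)
step 2: Δleader=(23.000, -12.000, -40.000°), disengaged; cmd=(0,0,0) → follower holds at (-3.000, -2.000, -61.000°)
step 3: Δleader=(24.000, 19.000, 43.000°), engaged; cmd=(10.000, 10.500, 131.000°) → follower=(7.000, 8.500, 70.000°)
step 4: Δleader=(-21.000, 3.000, 41.000°), engaged; cmd=(-12.500, 2.500, 125.000°) → follower=(-5.500, 11.000, 195.000°)
step 5: Δleader=(-19.000, 2.000, 28.000°), engaged; cmd=(-11.500, 2.000, 86.000°) → follower=(-17.000, 13.000, 281.000°)
step 6: Δleader=(14.000, -23.000, -2.000°), engaged; cmd=(5.000, -10.500, -4.000°) → follower=(-12.000, 2.500, 277.000°)


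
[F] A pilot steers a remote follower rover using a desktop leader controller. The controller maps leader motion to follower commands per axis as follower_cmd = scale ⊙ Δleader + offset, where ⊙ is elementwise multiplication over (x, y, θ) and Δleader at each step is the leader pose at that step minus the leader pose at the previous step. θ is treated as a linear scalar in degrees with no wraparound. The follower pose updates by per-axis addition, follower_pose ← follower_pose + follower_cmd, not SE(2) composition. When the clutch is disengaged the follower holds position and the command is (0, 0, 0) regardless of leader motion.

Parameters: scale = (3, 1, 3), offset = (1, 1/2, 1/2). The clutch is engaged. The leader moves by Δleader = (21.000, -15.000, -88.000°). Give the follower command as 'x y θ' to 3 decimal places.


axis x: 3·21.000 + 1 = 64.000
axis y: 1·-15.000 + 1/2 = -14.500
axis θ: 3·-88.000 + 1/2 = -263.500

64.000 -14.500 -263.500


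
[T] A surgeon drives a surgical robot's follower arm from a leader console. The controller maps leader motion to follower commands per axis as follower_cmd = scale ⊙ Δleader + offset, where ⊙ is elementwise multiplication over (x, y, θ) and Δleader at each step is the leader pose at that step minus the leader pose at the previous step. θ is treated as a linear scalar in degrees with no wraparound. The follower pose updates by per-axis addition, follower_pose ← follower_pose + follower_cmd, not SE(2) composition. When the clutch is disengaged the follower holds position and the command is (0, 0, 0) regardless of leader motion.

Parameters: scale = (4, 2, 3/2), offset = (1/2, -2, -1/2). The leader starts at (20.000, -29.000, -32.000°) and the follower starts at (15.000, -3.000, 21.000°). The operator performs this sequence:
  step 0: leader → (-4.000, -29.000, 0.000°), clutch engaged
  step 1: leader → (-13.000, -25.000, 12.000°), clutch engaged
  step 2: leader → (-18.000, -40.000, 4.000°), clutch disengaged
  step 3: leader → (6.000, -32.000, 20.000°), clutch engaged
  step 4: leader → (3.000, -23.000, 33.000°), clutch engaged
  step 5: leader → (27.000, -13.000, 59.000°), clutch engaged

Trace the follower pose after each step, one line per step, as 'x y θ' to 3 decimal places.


-80.500 -5.000 68.500
-116.000 1.000 86.000
-116.000 1.000 86.000
-19.500 15.000 109.500
-31.000 31.000 128.500
65.500 49.000 167.000

step 0: Δleader=(-24.000, 0.000, 32.000°), engaged; cmd=(-95.500, -2.000, 47.500°) → follower=(-80.500, -5.000, 68.500°)
step 1: Δleader=(-9.000, 4.000, 12.000°), engaged; cmd=(-35.500, 6.000, 17.500°) → follower=(-116.000, 1.000, 86.000°)
step 2: Δleader=(-5.000, -15.000, -8.000°), disengaged; cmd=(0,0,0) → follower holds at (-116.000, 1.000, 86.000°)
step 3: Δleader=(24.000, 8.000, 16.000°), engaged; cmd=(96.500, 14.000, 23.500°) → follower=(-19.500, 15.000, 109.500°)
step 4: Δleader=(-3.000, 9.000, 13.000°), engaged; cmd=(-11.500, 16.000, 19.000°) → follower=(-31.000, 31.000, 128.500°)
step 5: Δleader=(24.000, 10.000, 26.000°), engaged; cmd=(96.500, 18.000, 38.500°) → follower=(65.500, 49.000, 167.000°)


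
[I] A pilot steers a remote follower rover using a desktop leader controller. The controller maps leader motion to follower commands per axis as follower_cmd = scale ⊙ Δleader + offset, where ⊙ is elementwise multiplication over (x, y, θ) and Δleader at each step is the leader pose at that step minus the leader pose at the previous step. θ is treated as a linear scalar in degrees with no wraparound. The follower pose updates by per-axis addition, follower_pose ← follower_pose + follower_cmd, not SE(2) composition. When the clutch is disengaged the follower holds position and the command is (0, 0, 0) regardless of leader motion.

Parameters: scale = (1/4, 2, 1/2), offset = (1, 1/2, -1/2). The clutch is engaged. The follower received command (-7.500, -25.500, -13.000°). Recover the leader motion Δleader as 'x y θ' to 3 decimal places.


-34.000 -13.000 -25.000

axis x: (-7.500 − 1) / (1/4) = -34.000
axis y: (-25.500 − 1/2) / (2) = -13.000
axis θ: (-13.000 − -1/2) / (1/2) = -25.000


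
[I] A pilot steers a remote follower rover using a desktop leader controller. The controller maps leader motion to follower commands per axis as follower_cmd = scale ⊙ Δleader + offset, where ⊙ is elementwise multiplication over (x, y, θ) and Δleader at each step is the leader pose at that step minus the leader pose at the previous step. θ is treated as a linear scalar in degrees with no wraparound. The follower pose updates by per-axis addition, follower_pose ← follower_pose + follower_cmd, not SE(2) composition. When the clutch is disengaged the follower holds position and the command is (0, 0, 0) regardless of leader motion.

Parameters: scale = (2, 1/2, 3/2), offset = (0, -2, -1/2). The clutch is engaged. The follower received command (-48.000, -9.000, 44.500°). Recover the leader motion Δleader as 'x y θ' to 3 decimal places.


-24.000 -14.000 30.000

axis x: (-48.000 − 0) / (2) = -24.000
axis y: (-9.000 − -2) / (1/2) = -14.000
axis θ: (44.500 − -1/2) / (3/2) = 30.000


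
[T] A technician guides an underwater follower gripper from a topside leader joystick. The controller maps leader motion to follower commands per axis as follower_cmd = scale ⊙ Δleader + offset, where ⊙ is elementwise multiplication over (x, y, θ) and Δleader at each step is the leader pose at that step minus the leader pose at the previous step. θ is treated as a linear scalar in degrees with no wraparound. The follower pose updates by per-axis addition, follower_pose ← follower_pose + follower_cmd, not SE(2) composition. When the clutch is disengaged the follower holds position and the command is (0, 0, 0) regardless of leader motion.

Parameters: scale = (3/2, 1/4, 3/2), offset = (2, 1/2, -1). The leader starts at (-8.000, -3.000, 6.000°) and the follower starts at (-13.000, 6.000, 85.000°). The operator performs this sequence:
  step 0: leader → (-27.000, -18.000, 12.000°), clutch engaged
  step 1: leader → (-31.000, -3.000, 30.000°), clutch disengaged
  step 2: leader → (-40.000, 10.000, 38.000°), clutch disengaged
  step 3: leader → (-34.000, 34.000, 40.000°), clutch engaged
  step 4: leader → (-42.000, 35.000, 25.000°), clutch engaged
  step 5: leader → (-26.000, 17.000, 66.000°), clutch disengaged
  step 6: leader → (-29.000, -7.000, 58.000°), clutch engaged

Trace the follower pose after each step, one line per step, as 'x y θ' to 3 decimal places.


-39.500 2.750 93.000
-39.500 2.750 93.000
-39.500 2.750 93.000
-28.500 9.250 95.000
-38.500 10.000 71.500
-38.500 10.000 71.500
-41.000 4.500 58.500

step 0: Δleader=(-19.000, -15.000, 6.000°), engaged; cmd=(-26.500, -3.250, 8.000°) → follower=(-39.500, 2.750, 93.000°)
step 1: Δleader=(-4.000, 15.000, 18.000°), disengaged; cmd=(0,0,0) → follower holds at (-39.500, 2.750, 93.000°)
step 2: Δleader=(-9.000, 13.000, 8.000°), disengaged; cmd=(0,0,0) → follower holds at (-39.500, 2.750, 93.000°)
step 3: Δleader=(6.000, 24.000, 2.000°), engaged; cmd=(11.000, 6.500, 2.000°) → follower=(-28.500, 9.250, 95.000°)
step 4: Δleader=(-8.000, 1.000, -15.000°), engaged; cmd=(-10.000, 0.750, -23.500°) → follower=(-38.500, 10.000, 71.500°)
step 5: Δleader=(16.000, -18.000, 41.000°), disengaged; cmd=(0,0,0) → follower holds at (-38.500, 10.000, 71.500°)
step 6: Δleader=(-3.000, -24.000, -8.000°), engaged; cmd=(-2.500, -5.500, -13.000°) → follower=(-41.000, 4.500, 58.500°)


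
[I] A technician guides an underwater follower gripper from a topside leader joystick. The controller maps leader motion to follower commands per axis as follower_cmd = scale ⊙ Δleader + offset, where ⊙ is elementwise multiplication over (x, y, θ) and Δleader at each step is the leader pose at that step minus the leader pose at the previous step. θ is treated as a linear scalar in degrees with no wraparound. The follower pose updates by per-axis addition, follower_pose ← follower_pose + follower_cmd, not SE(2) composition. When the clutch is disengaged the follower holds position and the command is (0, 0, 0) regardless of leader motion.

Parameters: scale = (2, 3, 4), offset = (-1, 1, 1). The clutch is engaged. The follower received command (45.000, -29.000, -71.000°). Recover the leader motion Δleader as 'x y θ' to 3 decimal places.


axis x: (45.000 − -1) / (2) = 23.000
axis y: (-29.000 − 1) / (3) = -10.000
axis θ: (-71.000 − 1) / (4) = -18.000

23.000 -10.000 -18.000


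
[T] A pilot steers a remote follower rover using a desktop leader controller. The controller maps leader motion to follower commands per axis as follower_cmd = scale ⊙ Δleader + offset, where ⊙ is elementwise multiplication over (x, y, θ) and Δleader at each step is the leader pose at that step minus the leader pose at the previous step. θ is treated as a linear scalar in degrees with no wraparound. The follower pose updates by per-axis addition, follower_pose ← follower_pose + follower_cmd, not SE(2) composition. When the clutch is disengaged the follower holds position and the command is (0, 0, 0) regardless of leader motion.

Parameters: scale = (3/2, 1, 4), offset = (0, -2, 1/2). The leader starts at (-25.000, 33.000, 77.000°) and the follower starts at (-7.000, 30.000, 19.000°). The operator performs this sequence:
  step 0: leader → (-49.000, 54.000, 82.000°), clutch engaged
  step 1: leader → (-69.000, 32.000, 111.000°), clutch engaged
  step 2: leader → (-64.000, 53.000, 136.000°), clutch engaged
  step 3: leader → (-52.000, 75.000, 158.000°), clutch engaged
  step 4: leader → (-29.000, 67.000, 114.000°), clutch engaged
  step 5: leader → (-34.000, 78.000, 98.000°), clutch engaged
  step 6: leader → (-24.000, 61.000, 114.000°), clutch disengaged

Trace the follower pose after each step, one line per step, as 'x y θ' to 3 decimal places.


step 0: Δleader=(-24.000, 21.000, 5.000°), engaged; cmd=(-36.000, 19.000, 20.500°) → follower=(-43.000, 49.000, 39.500°)
step 1: Δleader=(-20.000, -22.000, 29.000°), engaged; cmd=(-30.000, -24.000, 116.500°) → follower=(-73.000, 25.000, 156.000°)
step 2: Δleader=(5.000, 21.000, 25.000°), engaged; cmd=(7.500, 19.000, 100.500°) → follower=(-65.500, 44.000, 256.500°)
step 3: Δleader=(12.000, 22.000, 22.000°), engaged; cmd=(18.000, 20.000, 88.500°) → follower=(-47.500, 64.000, 345.000°)
step 4: Δleader=(23.000, -8.000, -44.000°), engaged; cmd=(34.500, -10.000, -175.500°) → follower=(-13.000, 54.000, 169.500°)
step 5: Δleader=(-5.000, 11.000, -16.000°), engaged; cmd=(-7.500, 9.000, -63.500°) → follower=(-20.500, 63.000, 106.000°)
step 6: Δleader=(10.000, -17.000, 16.000°), disengaged; cmd=(0,0,0) → follower holds at (-20.500, 63.000, 106.000°)

-43.000 49.000 39.500
-73.000 25.000 156.000
-65.500 44.000 256.500
-47.500 64.000 345.000
-13.000 54.000 169.500
-20.500 63.000 106.000
-20.500 63.000 106.000


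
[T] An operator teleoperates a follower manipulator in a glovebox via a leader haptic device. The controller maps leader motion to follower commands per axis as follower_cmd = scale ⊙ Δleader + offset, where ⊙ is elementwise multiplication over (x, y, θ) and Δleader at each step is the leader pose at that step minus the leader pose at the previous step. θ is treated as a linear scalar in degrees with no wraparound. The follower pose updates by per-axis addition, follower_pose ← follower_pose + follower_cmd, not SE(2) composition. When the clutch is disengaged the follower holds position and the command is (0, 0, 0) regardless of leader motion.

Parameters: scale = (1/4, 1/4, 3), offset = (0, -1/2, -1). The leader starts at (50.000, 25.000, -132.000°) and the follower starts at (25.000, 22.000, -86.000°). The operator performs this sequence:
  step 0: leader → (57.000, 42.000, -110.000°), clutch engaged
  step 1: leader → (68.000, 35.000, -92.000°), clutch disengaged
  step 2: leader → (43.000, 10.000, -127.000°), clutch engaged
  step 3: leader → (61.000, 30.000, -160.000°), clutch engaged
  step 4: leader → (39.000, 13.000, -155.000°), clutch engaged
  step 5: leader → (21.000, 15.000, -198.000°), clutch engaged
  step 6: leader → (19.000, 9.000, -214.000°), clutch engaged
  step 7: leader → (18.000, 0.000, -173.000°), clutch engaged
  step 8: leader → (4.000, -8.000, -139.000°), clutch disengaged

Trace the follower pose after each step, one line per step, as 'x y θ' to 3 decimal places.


26.750 25.750 -21.000
26.750 25.750 -21.000
20.500 19.000 -127.000
25.000 23.500 -227.000
19.500 18.750 -213.000
15.000 18.750 -343.000
14.500 16.750 -392.000
14.250 14.000 -270.000
14.250 14.000 -270.000

step 0: Δleader=(7.000, 17.000, 22.000°), engaged; cmd=(1.750, 3.750, 65.000°) → follower=(26.750, 25.750, -21.000°)
step 1: Δleader=(11.000, -7.000, 18.000°), disengaged; cmd=(0,0,0) → follower holds at (26.750, 25.750, -21.000°)
step 2: Δleader=(-25.000, -25.000, -35.000°), engaged; cmd=(-6.250, -6.750, -106.000°) → follower=(20.500, 19.000, -127.000°)
step 3: Δleader=(18.000, 20.000, -33.000°), engaged; cmd=(4.500, 4.500, -100.000°) → follower=(25.000, 23.500, -227.000°)
step 4: Δleader=(-22.000, -17.000, 5.000°), engaged; cmd=(-5.500, -4.750, 14.000°) → follower=(19.500, 18.750, -213.000°)
step 5: Δleader=(-18.000, 2.000, -43.000°), engaged; cmd=(-4.500, 0.000, -130.000°) → follower=(15.000, 18.750, -343.000°)
step 6: Δleader=(-2.000, -6.000, -16.000°), engaged; cmd=(-0.500, -2.000, -49.000°) → follower=(14.500, 16.750, -392.000°)
step 7: Δleader=(-1.000, -9.000, 41.000°), engaged; cmd=(-0.250, -2.750, 122.000°) → follower=(14.250, 14.000, -270.000°)
step 8: Δleader=(-14.000, -8.000, 34.000°), disengaged; cmd=(0,0,0) → follower holds at (14.250, 14.000, -270.000°)


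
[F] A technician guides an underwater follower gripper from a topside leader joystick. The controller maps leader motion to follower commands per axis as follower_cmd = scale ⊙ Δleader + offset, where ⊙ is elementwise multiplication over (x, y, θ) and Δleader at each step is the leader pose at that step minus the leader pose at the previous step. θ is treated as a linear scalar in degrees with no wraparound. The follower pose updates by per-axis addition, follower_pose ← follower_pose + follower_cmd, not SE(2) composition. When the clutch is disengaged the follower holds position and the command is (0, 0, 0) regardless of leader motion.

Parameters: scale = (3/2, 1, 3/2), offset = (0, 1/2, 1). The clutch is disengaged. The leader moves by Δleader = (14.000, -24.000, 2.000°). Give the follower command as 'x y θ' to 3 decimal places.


clutch disengaged → follower holds; cmd = (0, 0, 0)

0.000 0.000 0.000


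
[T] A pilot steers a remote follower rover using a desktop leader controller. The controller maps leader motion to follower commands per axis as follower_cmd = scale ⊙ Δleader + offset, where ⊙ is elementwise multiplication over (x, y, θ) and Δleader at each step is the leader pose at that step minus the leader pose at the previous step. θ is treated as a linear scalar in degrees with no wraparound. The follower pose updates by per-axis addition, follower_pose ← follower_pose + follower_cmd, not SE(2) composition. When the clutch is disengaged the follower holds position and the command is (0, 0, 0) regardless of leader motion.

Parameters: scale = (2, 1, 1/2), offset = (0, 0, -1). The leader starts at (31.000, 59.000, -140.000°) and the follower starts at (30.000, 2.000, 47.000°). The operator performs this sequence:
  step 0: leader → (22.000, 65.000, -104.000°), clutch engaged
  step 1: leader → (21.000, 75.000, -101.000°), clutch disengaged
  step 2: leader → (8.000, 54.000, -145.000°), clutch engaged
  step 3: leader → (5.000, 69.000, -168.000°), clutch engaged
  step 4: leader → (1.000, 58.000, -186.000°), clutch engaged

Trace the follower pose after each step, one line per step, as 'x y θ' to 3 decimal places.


step 0: Δleader=(-9.000, 6.000, 36.000°), engaged; cmd=(-18.000, 6.000, 17.000°) → follower=(12.000, 8.000, 64.000°)
step 1: Δleader=(-1.000, 10.000, 3.000°), disengaged; cmd=(0,0,0) → follower holds at (12.000, 8.000, 64.000°)
step 2: Δleader=(-13.000, -21.000, -44.000°), engaged; cmd=(-26.000, -21.000, -23.000°) → follower=(-14.000, -13.000, 41.000°)
step 3: Δleader=(-3.000, 15.000, -23.000°), engaged; cmd=(-6.000, 15.000, -12.500°) → follower=(-20.000, 2.000, 28.500°)
step 4: Δleader=(-4.000, -11.000, -18.000°), engaged; cmd=(-8.000, -11.000, -10.000°) → follower=(-28.000, -9.000, 18.500°)

12.000 8.000 64.000
12.000 8.000 64.000
-14.000 -13.000 41.000
-20.000 2.000 28.500
-28.000 -9.000 18.500


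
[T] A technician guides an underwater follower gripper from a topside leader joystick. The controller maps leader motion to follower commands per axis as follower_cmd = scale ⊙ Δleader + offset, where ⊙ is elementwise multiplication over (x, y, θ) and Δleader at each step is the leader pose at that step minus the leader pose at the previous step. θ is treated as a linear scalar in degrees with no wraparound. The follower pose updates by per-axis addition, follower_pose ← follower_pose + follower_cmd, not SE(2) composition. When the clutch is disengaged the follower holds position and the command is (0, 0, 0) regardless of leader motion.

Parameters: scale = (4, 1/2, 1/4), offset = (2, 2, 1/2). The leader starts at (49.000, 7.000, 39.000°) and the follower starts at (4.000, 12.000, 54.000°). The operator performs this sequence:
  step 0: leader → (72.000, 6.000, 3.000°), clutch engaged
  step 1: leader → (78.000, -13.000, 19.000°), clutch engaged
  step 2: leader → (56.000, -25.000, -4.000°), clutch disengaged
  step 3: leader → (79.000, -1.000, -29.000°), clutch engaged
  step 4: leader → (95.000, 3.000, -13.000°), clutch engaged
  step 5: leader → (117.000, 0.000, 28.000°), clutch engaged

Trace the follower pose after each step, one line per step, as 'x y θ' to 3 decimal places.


step 0: Δleader=(23.000, -1.000, -36.000°), engaged; cmd=(94.000, 1.500, -8.500°) → follower=(98.000, 13.500, 45.500°)
step 1: Δleader=(6.000, -19.000, 16.000°), engaged; cmd=(26.000, -7.500, 4.500°) → follower=(124.000, 6.000, 50.000°)
step 2: Δleader=(-22.000, -12.000, -23.000°), disengaged; cmd=(0,0,0) → follower holds at (124.000, 6.000, 50.000°)
step 3: Δleader=(23.000, 24.000, -25.000°), engaged; cmd=(94.000, 14.000, -5.750°) → follower=(218.000, 20.000, 44.250°)
step 4: Δleader=(16.000, 4.000, 16.000°), engaged; cmd=(66.000, 4.000, 4.500°) → follower=(284.000, 24.000, 48.750°)
step 5: Δleader=(22.000, -3.000, 41.000°), engaged; cmd=(90.000, 0.500, 10.750°) → follower=(374.000, 24.500, 59.500°)

98.000 13.500 45.500
124.000 6.000 50.000
124.000 6.000 50.000
218.000 20.000 44.250
284.000 24.000 48.750
374.000 24.500 59.500


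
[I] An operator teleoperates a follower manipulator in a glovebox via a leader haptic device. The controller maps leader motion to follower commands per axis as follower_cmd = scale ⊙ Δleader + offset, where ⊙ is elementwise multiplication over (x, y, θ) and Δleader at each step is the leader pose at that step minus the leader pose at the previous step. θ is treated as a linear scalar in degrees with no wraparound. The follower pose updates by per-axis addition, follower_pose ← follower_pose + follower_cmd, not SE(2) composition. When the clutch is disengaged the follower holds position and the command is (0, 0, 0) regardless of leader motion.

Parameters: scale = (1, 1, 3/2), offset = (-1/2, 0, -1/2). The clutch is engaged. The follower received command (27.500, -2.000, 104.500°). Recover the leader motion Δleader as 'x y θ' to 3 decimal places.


axis x: (27.500 − -1/2) / (1) = 28.000
axis y: (-2.000 − 0) / (1) = -2.000
axis θ: (104.500 − -1/2) / (3/2) = 70.000

28.000 -2.000 70.000


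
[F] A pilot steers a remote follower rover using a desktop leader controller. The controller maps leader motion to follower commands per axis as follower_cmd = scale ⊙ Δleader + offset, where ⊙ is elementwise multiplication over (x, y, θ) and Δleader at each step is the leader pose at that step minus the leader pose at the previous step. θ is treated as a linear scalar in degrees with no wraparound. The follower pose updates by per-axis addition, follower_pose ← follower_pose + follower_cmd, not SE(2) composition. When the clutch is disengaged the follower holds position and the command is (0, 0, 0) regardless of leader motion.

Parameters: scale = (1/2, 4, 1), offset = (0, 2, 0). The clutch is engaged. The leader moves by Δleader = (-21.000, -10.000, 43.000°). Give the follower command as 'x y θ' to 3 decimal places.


-10.500 -38.000 43.000

axis x: 1/2·-21.000 + 0 = -10.500
axis y: 4·-10.000 + 2 = -38.000
axis θ: 1·43.000 + 0 = 43.000


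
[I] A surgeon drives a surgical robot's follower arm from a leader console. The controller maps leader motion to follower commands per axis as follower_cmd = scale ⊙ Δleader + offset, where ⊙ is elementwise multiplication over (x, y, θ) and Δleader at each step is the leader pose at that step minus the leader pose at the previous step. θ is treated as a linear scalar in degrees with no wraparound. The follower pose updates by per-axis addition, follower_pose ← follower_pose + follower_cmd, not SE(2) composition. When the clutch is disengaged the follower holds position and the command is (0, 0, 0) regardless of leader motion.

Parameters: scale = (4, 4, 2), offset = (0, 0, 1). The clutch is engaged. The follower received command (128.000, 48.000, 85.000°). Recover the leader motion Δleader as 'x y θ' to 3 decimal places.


32.000 12.000 42.000

axis x: (128.000 − 0) / (4) = 32.000
axis y: (48.000 − 0) / (4) = 12.000
axis θ: (85.000 − 1) / (2) = 42.000


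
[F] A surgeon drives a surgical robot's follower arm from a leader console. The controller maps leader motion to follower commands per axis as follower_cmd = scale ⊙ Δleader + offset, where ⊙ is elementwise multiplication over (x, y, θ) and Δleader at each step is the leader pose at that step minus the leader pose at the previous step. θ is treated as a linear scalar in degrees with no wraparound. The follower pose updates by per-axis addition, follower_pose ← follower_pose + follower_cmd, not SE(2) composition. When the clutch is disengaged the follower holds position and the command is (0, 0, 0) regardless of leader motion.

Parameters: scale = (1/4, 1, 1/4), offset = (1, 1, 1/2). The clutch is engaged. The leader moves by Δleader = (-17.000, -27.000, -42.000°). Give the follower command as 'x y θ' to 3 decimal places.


-3.250 -26.000 -10.000

axis x: 1/4·-17.000 + 1 = -3.250
axis y: 1·-27.000 + 1 = -26.000
axis θ: 1/4·-42.000 + 1/2 = -10.000


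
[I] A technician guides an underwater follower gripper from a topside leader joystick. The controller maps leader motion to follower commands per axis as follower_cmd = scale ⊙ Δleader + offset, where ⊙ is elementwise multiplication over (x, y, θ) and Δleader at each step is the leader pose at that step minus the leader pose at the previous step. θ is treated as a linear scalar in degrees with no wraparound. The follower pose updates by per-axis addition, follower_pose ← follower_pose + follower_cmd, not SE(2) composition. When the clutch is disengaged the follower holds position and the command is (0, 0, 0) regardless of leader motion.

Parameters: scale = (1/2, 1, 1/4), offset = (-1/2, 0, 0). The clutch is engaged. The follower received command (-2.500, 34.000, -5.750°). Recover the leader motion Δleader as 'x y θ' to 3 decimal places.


axis x: (-2.500 − -1/2) / (1/2) = -4.000
axis y: (34.000 − 0) / (1) = 34.000
axis θ: (-5.750 − 0) / (1/4) = -23.000

-4.000 34.000 -23.000
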